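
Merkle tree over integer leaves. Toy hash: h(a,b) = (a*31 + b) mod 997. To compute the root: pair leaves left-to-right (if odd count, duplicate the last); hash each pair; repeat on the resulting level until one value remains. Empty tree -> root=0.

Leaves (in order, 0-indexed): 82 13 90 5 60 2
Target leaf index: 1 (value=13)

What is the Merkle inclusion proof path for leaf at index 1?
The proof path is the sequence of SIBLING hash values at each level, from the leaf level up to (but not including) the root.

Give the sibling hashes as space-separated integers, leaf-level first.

Answer: 82 801 761

Derivation:
L0 (leaves): [82, 13, 90, 5, 60, 2], target index=1
L1: h(82,13)=(82*31+13)%997=561 [pair 0] h(90,5)=(90*31+5)%997=801 [pair 1] h(60,2)=(60*31+2)%997=865 [pair 2] -> [561, 801, 865]
  Sibling for proof at L0: 82
L2: h(561,801)=(561*31+801)%997=246 [pair 0] h(865,865)=(865*31+865)%997=761 [pair 1] -> [246, 761]
  Sibling for proof at L1: 801
L3: h(246,761)=(246*31+761)%997=411 [pair 0] -> [411]
  Sibling for proof at L2: 761
Root: 411
Proof path (sibling hashes from leaf to root): [82, 801, 761]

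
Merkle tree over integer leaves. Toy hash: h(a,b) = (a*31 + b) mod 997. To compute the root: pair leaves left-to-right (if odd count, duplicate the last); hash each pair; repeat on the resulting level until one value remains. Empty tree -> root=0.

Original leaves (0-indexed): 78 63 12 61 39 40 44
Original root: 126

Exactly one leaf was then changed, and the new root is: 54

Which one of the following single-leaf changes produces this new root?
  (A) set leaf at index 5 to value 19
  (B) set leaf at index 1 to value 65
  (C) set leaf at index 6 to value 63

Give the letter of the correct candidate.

Answer: B

Derivation:
Original leaves: [78, 63, 12, 61, 39, 40, 44]
Target new root: 54
Try each candidate change and compute the resulting root:
Candidate A: set leaf[5] = 19 -> leaves = [78, 63, 12, 61, 39, 19, 44]
  L0: [78, 63, 12, 61, 39, 19, 44]
  L1: h(78,63)=(78*31+63)%997=487 h(12,61)=(12*31+61)%997=433 h(39,19)=(39*31+19)%997=231 h(44,44)=(44*31+44)%997=411 -> [487, 433, 231, 411]
  L2: h(487,433)=(487*31+433)%997=575 h(231,411)=(231*31+411)%997=593 -> [575, 593]
  L3: h(575,593)=(575*31+593)%997=472 -> [472]
  root = 472 != target 54
Candidate B: set leaf[1] = 65 -> leaves = [78, 65, 12, 61, 39, 40, 44]
  L0: [78, 65, 12, 61, 39, 40, 44]
  L1: h(78,65)=(78*31+65)%997=489 h(12,61)=(12*31+61)%997=433 h(39,40)=(39*31+40)%997=252 h(44,44)=(44*31+44)%997=411 -> [489, 433, 252, 411]
  L2: h(489,433)=(489*31+433)%997=637 h(252,411)=(252*31+411)%997=247 -> [637, 247]
  L3: h(637,247)=(637*31+247)%997=54 -> [54]
  root = 54 == target 54  ** MATCH **
Candidate C: set leaf[6] = 63 -> leaves = [78, 63, 12, 61, 39, 40, 63]
  L0: [78, 63, 12, 61, 39, 40, 63]
  L1: h(78,63)=(78*31+63)%997=487 h(12,61)=(12*31+61)%997=433 h(39,40)=(39*31+40)%997=252 h(63,63)=(63*31+63)%997=22 -> [487, 433, 252, 22]
  L2: h(487,433)=(487*31+433)%997=575 h(252,22)=(252*31+22)%997=855 -> [575, 855]
  L3: h(575,855)=(575*31+855)%997=734 -> [734]
  root = 734 != target 54
Candidate B produces the target root.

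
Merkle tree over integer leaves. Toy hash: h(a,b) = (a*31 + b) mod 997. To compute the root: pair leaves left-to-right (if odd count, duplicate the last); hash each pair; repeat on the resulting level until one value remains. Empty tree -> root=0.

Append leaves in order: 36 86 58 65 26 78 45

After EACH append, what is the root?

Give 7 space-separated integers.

Answer: 36 205 235 242 228 895 454

Derivation:
After append 36 (leaves=[36]):
  L0: [36]
  root=36
After append 86 (leaves=[36, 86]):
  L0: [36, 86]
  L1: h(36,86)=(36*31+86)%997=205 -> [205]
  root=205
After append 58 (leaves=[36, 86, 58]):
  L0: [36, 86, 58]
  L1: h(36,86)=(36*31+86)%997=205 h(58,58)=(58*31+58)%997=859 -> [205, 859]
  L2: h(205,859)=(205*31+859)%997=235 -> [235]
  root=235
After append 65 (leaves=[36, 86, 58, 65]):
  L0: [36, 86, 58, 65]
  L1: h(36,86)=(36*31+86)%997=205 h(58,65)=(58*31+65)%997=866 -> [205, 866]
  L2: h(205,866)=(205*31+866)%997=242 -> [242]
  root=242
After append 26 (leaves=[36, 86, 58, 65, 26]):
  L0: [36, 86, 58, 65, 26]
  L1: h(36,86)=(36*31+86)%997=205 h(58,65)=(58*31+65)%997=866 h(26,26)=(26*31+26)%997=832 -> [205, 866, 832]
  L2: h(205,866)=(205*31+866)%997=242 h(832,832)=(832*31+832)%997=702 -> [242, 702]
  L3: h(242,702)=(242*31+702)%997=228 -> [228]
  root=228
After append 78 (leaves=[36, 86, 58, 65, 26, 78]):
  L0: [36, 86, 58, 65, 26, 78]
  L1: h(36,86)=(36*31+86)%997=205 h(58,65)=(58*31+65)%997=866 h(26,78)=(26*31+78)%997=884 -> [205, 866, 884]
  L2: h(205,866)=(205*31+866)%997=242 h(884,884)=(884*31+884)%997=372 -> [242, 372]
  L3: h(242,372)=(242*31+372)%997=895 -> [895]
  root=895
After append 45 (leaves=[36, 86, 58, 65, 26, 78, 45]):
  L0: [36, 86, 58, 65, 26, 78, 45]
  L1: h(36,86)=(36*31+86)%997=205 h(58,65)=(58*31+65)%997=866 h(26,78)=(26*31+78)%997=884 h(45,45)=(45*31+45)%997=443 -> [205, 866, 884, 443]
  L2: h(205,866)=(205*31+866)%997=242 h(884,443)=(884*31+443)%997=928 -> [242, 928]
  L3: h(242,928)=(242*31+928)%997=454 -> [454]
  root=454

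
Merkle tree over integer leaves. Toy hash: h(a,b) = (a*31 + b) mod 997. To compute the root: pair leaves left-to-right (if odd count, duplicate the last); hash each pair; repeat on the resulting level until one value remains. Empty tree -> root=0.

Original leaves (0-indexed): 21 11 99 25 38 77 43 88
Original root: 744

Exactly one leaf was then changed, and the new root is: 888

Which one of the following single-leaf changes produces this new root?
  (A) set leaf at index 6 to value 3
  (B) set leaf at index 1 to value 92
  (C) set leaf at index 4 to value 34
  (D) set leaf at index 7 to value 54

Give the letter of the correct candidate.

Answer: C

Derivation:
Original leaves: [21, 11, 99, 25, 38, 77, 43, 88]
Target new root: 888
Try each candidate change and compute the resulting root:
Candidate A: set leaf[6] = 3 -> leaves = [21, 11, 99, 25, 38, 77, 3, 88]
  L0: [21, 11, 99, 25, 38, 77, 3, 88]
  L1: h(21,11)=(21*31+11)%997=662 h(99,25)=(99*31+25)%997=103 h(38,77)=(38*31+77)%997=258 h(3,88)=(3*31+88)%997=181 -> [662, 103, 258, 181]
  L2: h(662,103)=(662*31+103)%997=685 h(258,181)=(258*31+181)%997=203 -> [685, 203]
  L3: h(685,203)=(685*31+203)%997=501 -> [501]
  root = 501 != target 888
Candidate B: set leaf[1] = 92 -> leaves = [21, 92, 99, 25, 38, 77, 43, 88]
  L0: [21, 92, 99, 25, 38, 77, 43, 88]
  L1: h(21,92)=(21*31+92)%997=743 h(99,25)=(99*31+25)%997=103 h(38,77)=(38*31+77)%997=258 h(43,88)=(43*31+88)%997=424 -> [743, 103, 258, 424]
  L2: h(743,103)=(743*31+103)%997=205 h(258,424)=(258*31+424)%997=446 -> [205, 446]
  L3: h(205,446)=(205*31+446)%997=819 -> [819]
  root = 819 != target 888
Candidate C: set leaf[4] = 34 -> leaves = [21, 11, 99, 25, 34, 77, 43, 88]
  L0: [21, 11, 99, 25, 34, 77, 43, 88]
  L1: h(21,11)=(21*31+11)%997=662 h(99,25)=(99*31+25)%997=103 h(34,77)=(34*31+77)%997=134 h(43,88)=(43*31+88)%997=424 -> [662, 103, 134, 424]
  L2: h(662,103)=(662*31+103)%997=685 h(134,424)=(134*31+424)%997=590 -> [685, 590]
  L3: h(685,590)=(685*31+590)%997=888 -> [888]
  root = 888 == target 888  ** MATCH **
Candidate D: set leaf[7] = 54 -> leaves = [21, 11, 99, 25, 38, 77, 43, 54]
  L0: [21, 11, 99, 25, 38, 77, 43, 54]
  L1: h(21,11)=(21*31+11)%997=662 h(99,25)=(99*31+25)%997=103 h(38,77)=(38*31+77)%997=258 h(43,54)=(43*31+54)%997=390 -> [662, 103, 258, 390]
  L2: h(662,103)=(662*31+103)%997=685 h(258,390)=(258*31+390)%997=412 -> [685, 412]
  L3: h(685,412)=(685*31+412)%997=710 -> [710]
  root = 710 != target 888
Candidate C produces the target root.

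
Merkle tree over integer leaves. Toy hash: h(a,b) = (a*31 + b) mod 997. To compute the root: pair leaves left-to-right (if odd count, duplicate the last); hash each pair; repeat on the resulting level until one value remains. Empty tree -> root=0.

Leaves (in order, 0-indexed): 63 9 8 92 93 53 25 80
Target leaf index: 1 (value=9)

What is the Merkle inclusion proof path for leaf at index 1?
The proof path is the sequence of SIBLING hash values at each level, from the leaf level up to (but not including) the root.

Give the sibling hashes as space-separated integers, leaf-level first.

L0 (leaves): [63, 9, 8, 92, 93, 53, 25, 80], target index=1
L1: h(63,9)=(63*31+9)%997=965 [pair 0] h(8,92)=(8*31+92)%997=340 [pair 1] h(93,53)=(93*31+53)%997=942 [pair 2] h(25,80)=(25*31+80)%997=855 [pair 3] -> [965, 340, 942, 855]
  Sibling for proof at L0: 63
L2: h(965,340)=(965*31+340)%997=345 [pair 0] h(942,855)=(942*31+855)%997=147 [pair 1] -> [345, 147]
  Sibling for proof at L1: 340
L3: h(345,147)=(345*31+147)%997=872 [pair 0] -> [872]
  Sibling for proof at L2: 147
Root: 872
Proof path (sibling hashes from leaf to root): [63, 340, 147]

Answer: 63 340 147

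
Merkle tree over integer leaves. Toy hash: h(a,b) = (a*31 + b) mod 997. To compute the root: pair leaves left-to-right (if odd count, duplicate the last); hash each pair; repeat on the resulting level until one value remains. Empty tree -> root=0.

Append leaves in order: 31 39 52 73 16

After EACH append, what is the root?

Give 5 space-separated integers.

Answer: 31 3 760 781 715

Derivation:
After append 31 (leaves=[31]):
  L0: [31]
  root=31
After append 39 (leaves=[31, 39]):
  L0: [31, 39]
  L1: h(31,39)=(31*31+39)%997=3 -> [3]
  root=3
After append 52 (leaves=[31, 39, 52]):
  L0: [31, 39, 52]
  L1: h(31,39)=(31*31+39)%997=3 h(52,52)=(52*31+52)%997=667 -> [3, 667]
  L2: h(3,667)=(3*31+667)%997=760 -> [760]
  root=760
After append 73 (leaves=[31, 39, 52, 73]):
  L0: [31, 39, 52, 73]
  L1: h(31,39)=(31*31+39)%997=3 h(52,73)=(52*31+73)%997=688 -> [3, 688]
  L2: h(3,688)=(3*31+688)%997=781 -> [781]
  root=781
After append 16 (leaves=[31, 39, 52, 73, 16]):
  L0: [31, 39, 52, 73, 16]
  L1: h(31,39)=(31*31+39)%997=3 h(52,73)=(52*31+73)%997=688 h(16,16)=(16*31+16)%997=512 -> [3, 688, 512]
  L2: h(3,688)=(3*31+688)%997=781 h(512,512)=(512*31+512)%997=432 -> [781, 432]
  L3: h(781,432)=(781*31+432)%997=715 -> [715]
  root=715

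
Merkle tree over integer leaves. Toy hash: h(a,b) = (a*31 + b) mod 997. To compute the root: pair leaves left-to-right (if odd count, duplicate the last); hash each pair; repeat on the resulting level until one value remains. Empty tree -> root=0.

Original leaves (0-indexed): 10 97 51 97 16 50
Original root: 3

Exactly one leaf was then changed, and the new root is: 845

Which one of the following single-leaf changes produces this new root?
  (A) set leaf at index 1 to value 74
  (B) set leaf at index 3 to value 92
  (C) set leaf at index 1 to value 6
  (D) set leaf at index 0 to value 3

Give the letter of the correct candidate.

Answer: B

Derivation:
Original leaves: [10, 97, 51, 97, 16, 50]
Target new root: 845
Try each candidate change and compute the resulting root:
Candidate A: set leaf[1] = 74 -> leaves = [10, 74, 51, 97, 16, 50]
  L0: [10, 74, 51, 97, 16, 50]
  L1: h(10,74)=(10*31+74)%997=384 h(51,97)=(51*31+97)%997=681 h(16,50)=(16*31+50)%997=546 -> [384, 681, 546]
  L2: h(384,681)=(384*31+681)%997=621 h(546,546)=(546*31+546)%997=523 -> [621, 523]
  L3: h(621,523)=(621*31+523)%997=831 -> [831]
  root = 831 != target 845
Candidate B: set leaf[3] = 92 -> leaves = [10, 97, 51, 92, 16, 50]
  L0: [10, 97, 51, 92, 16, 50]
  L1: h(10,97)=(10*31+97)%997=407 h(51,92)=(51*31+92)%997=676 h(16,50)=(16*31+50)%997=546 -> [407, 676, 546]
  L2: h(407,676)=(407*31+676)%997=332 h(546,546)=(546*31+546)%997=523 -> [332, 523]
  L3: h(332,523)=(332*31+523)%997=845 -> [845]
  root = 845 == target 845  ** MATCH **
Candidate C: set leaf[1] = 6 -> leaves = [10, 6, 51, 97, 16, 50]
  L0: [10, 6, 51, 97, 16, 50]
  L1: h(10,6)=(10*31+6)%997=316 h(51,97)=(51*31+97)%997=681 h(16,50)=(16*31+50)%997=546 -> [316, 681, 546]
  L2: h(316,681)=(316*31+681)%997=507 h(546,546)=(546*31+546)%997=523 -> [507, 523]
  L3: h(507,523)=(507*31+523)%997=288 -> [288]
  root = 288 != target 845
Candidate D: set leaf[0] = 3 -> leaves = [3, 97, 51, 97, 16, 50]
  L0: [3, 97, 51, 97, 16, 50]
  L1: h(3,97)=(3*31+97)%997=190 h(51,97)=(51*31+97)%997=681 h(16,50)=(16*31+50)%997=546 -> [190, 681, 546]
  L2: h(190,681)=(190*31+681)%997=589 h(546,546)=(546*31+546)%997=523 -> [589, 523]
  L3: h(589,523)=(589*31+523)%997=836 -> [836]
  root = 836 != target 845
Candidate B produces the target root.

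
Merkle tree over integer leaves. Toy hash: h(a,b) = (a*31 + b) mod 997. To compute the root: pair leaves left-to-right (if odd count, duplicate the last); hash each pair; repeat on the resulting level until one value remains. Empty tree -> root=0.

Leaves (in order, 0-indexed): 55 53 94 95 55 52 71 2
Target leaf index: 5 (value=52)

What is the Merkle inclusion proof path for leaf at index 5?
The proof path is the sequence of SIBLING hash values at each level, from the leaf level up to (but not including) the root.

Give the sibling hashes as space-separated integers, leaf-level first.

Answer: 55 209 678

Derivation:
L0 (leaves): [55, 53, 94, 95, 55, 52, 71, 2], target index=5
L1: h(55,53)=(55*31+53)%997=761 [pair 0] h(94,95)=(94*31+95)%997=18 [pair 1] h(55,52)=(55*31+52)%997=760 [pair 2] h(71,2)=(71*31+2)%997=209 [pair 3] -> [761, 18, 760, 209]
  Sibling for proof at L0: 55
L2: h(761,18)=(761*31+18)%997=678 [pair 0] h(760,209)=(760*31+209)%997=838 [pair 1] -> [678, 838]
  Sibling for proof at L1: 209
L3: h(678,838)=(678*31+838)%997=919 [pair 0] -> [919]
  Sibling for proof at L2: 678
Root: 919
Proof path (sibling hashes from leaf to root): [55, 209, 678]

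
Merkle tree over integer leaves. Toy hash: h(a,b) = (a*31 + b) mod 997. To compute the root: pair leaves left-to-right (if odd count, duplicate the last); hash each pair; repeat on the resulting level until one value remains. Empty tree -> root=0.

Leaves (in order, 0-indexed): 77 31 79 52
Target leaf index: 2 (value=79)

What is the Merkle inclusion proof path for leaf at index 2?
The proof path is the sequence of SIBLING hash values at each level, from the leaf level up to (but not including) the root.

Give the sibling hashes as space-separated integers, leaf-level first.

L0 (leaves): [77, 31, 79, 52], target index=2
L1: h(77,31)=(77*31+31)%997=424 [pair 0] h(79,52)=(79*31+52)%997=507 [pair 1] -> [424, 507]
  Sibling for proof at L0: 52
L2: h(424,507)=(424*31+507)%997=690 [pair 0] -> [690]
  Sibling for proof at L1: 424
Root: 690
Proof path (sibling hashes from leaf to root): [52, 424]

Answer: 52 424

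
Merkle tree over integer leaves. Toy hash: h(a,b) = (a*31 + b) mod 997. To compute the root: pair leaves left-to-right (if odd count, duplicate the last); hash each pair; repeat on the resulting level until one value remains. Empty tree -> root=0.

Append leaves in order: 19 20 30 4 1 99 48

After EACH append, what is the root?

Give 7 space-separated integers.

Answer: 19 609 896 870 78 223 632

Derivation:
After append 19 (leaves=[19]):
  L0: [19]
  root=19
After append 20 (leaves=[19, 20]):
  L0: [19, 20]
  L1: h(19,20)=(19*31+20)%997=609 -> [609]
  root=609
After append 30 (leaves=[19, 20, 30]):
  L0: [19, 20, 30]
  L1: h(19,20)=(19*31+20)%997=609 h(30,30)=(30*31+30)%997=960 -> [609, 960]
  L2: h(609,960)=(609*31+960)%997=896 -> [896]
  root=896
After append 4 (leaves=[19, 20, 30, 4]):
  L0: [19, 20, 30, 4]
  L1: h(19,20)=(19*31+20)%997=609 h(30,4)=(30*31+4)%997=934 -> [609, 934]
  L2: h(609,934)=(609*31+934)%997=870 -> [870]
  root=870
After append 1 (leaves=[19, 20, 30, 4, 1]):
  L0: [19, 20, 30, 4, 1]
  L1: h(19,20)=(19*31+20)%997=609 h(30,4)=(30*31+4)%997=934 h(1,1)=(1*31+1)%997=32 -> [609, 934, 32]
  L2: h(609,934)=(609*31+934)%997=870 h(32,32)=(32*31+32)%997=27 -> [870, 27]
  L3: h(870,27)=(870*31+27)%997=78 -> [78]
  root=78
After append 99 (leaves=[19, 20, 30, 4, 1, 99]):
  L0: [19, 20, 30, 4, 1, 99]
  L1: h(19,20)=(19*31+20)%997=609 h(30,4)=(30*31+4)%997=934 h(1,99)=(1*31+99)%997=130 -> [609, 934, 130]
  L2: h(609,934)=(609*31+934)%997=870 h(130,130)=(130*31+130)%997=172 -> [870, 172]
  L3: h(870,172)=(870*31+172)%997=223 -> [223]
  root=223
After append 48 (leaves=[19, 20, 30, 4, 1, 99, 48]):
  L0: [19, 20, 30, 4, 1, 99, 48]
  L1: h(19,20)=(19*31+20)%997=609 h(30,4)=(30*31+4)%997=934 h(1,99)=(1*31+99)%997=130 h(48,48)=(48*31+48)%997=539 -> [609, 934, 130, 539]
  L2: h(609,934)=(609*31+934)%997=870 h(130,539)=(130*31+539)%997=581 -> [870, 581]
  L3: h(870,581)=(870*31+581)%997=632 -> [632]
  root=632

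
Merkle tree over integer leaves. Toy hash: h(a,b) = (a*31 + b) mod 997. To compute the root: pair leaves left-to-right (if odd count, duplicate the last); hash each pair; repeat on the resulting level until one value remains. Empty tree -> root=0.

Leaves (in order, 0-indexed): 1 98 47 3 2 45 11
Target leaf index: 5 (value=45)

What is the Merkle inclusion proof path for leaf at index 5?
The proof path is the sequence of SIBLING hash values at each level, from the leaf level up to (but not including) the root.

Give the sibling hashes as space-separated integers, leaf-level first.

L0 (leaves): [1, 98, 47, 3, 2, 45, 11], target index=5
L1: h(1,98)=(1*31+98)%997=129 [pair 0] h(47,3)=(47*31+3)%997=463 [pair 1] h(2,45)=(2*31+45)%997=107 [pair 2] h(11,11)=(11*31+11)%997=352 [pair 3] -> [129, 463, 107, 352]
  Sibling for proof at L0: 2
L2: h(129,463)=(129*31+463)%997=474 [pair 0] h(107,352)=(107*31+352)%997=678 [pair 1] -> [474, 678]
  Sibling for proof at L1: 352
L3: h(474,678)=(474*31+678)%997=417 [pair 0] -> [417]
  Sibling for proof at L2: 474
Root: 417
Proof path (sibling hashes from leaf to root): [2, 352, 474]

Answer: 2 352 474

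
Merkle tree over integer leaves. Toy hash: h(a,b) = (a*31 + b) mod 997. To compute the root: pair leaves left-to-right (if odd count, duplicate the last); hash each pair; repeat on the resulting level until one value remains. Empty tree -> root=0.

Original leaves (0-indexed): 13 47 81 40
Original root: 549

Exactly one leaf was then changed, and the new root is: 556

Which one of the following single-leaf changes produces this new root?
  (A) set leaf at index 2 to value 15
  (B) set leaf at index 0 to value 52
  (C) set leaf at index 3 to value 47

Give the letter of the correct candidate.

Answer: C

Derivation:
Original leaves: [13, 47, 81, 40]
Target new root: 556
Try each candidate change and compute the resulting root:
Candidate A: set leaf[2] = 15 -> leaves = [13, 47, 15, 40]
  L0: [13, 47, 15, 40]
  L1: h(13,47)=(13*31+47)%997=450 h(15,40)=(15*31+40)%997=505 -> [450, 505]
  L2: h(450,505)=(450*31+505)%997=497 -> [497]
  root = 497 != target 556
Candidate B: set leaf[0] = 52 -> leaves = [52, 47, 81, 40]
  L0: [52, 47, 81, 40]
  L1: h(52,47)=(52*31+47)%997=662 h(81,40)=(81*31+40)%997=557 -> [662, 557]
  L2: h(662,557)=(662*31+557)%997=142 -> [142]
  root = 142 != target 556
Candidate C: set leaf[3] = 47 -> leaves = [13, 47, 81, 47]
  L0: [13, 47, 81, 47]
  L1: h(13,47)=(13*31+47)%997=450 h(81,47)=(81*31+47)%997=564 -> [450, 564]
  L2: h(450,564)=(450*31+564)%997=556 -> [556]
  root = 556 == target 556  ** MATCH **
Candidate C produces the target root.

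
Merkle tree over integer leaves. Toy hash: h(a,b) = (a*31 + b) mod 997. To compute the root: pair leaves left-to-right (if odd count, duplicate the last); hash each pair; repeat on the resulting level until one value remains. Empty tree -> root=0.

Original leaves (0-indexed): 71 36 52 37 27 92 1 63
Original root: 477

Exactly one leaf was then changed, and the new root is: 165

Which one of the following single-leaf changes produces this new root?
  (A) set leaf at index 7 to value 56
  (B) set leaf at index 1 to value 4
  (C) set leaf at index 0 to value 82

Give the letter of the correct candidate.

Answer: C

Derivation:
Original leaves: [71, 36, 52, 37, 27, 92, 1, 63]
Target new root: 165
Try each candidate change and compute the resulting root:
Candidate A: set leaf[7] = 56 -> leaves = [71, 36, 52, 37, 27, 92, 1, 56]
  L0: [71, 36, 52, 37, 27, 92, 1, 56]
  L1: h(71,36)=(71*31+36)%997=243 h(52,37)=(52*31+37)%997=652 h(27,92)=(27*31+92)%997=929 h(1,56)=(1*31+56)%997=87 -> [243, 652, 929, 87]
  L2: h(243,652)=(243*31+652)%997=209 h(929,87)=(929*31+87)%997=970 -> [209, 970]
  L3: h(209,970)=(209*31+970)%997=470 -> [470]
  root = 470 != target 165
Candidate B: set leaf[1] = 4 -> leaves = [71, 4, 52, 37, 27, 92, 1, 63]
  L0: [71, 4, 52, 37, 27, 92, 1, 63]
  L1: h(71,4)=(71*31+4)%997=211 h(52,37)=(52*31+37)%997=652 h(27,92)=(27*31+92)%997=929 h(1,63)=(1*31+63)%997=94 -> [211, 652, 929, 94]
  L2: h(211,652)=(211*31+652)%997=214 h(929,94)=(929*31+94)%997=977 -> [214, 977]
  L3: h(214,977)=(214*31+977)%997=632 -> [632]
  root = 632 != target 165
Candidate C: set leaf[0] = 82 -> leaves = [82, 36, 52, 37, 27, 92, 1, 63]
  L0: [82, 36, 52, 37, 27, 92, 1, 63]
  L1: h(82,36)=(82*31+36)%997=584 h(52,37)=(52*31+37)%997=652 h(27,92)=(27*31+92)%997=929 h(1,63)=(1*31+63)%997=94 -> [584, 652, 929, 94]
  L2: h(584,652)=(584*31+652)%997=810 h(929,94)=(929*31+94)%997=977 -> [810, 977]
  L3: h(810,977)=(810*31+977)%997=165 -> [165]
  root = 165 == target 165  ** MATCH **
Candidate C produces the target root.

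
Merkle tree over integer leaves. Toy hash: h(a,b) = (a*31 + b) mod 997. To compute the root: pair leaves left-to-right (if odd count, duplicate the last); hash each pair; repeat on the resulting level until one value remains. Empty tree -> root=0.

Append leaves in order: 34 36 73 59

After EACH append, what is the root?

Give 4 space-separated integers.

After append 34 (leaves=[34]):
  L0: [34]
  root=34
After append 36 (leaves=[34, 36]):
  L0: [34, 36]
  L1: h(34,36)=(34*31+36)%997=93 -> [93]
  root=93
After append 73 (leaves=[34, 36, 73]):
  L0: [34, 36, 73]
  L1: h(34,36)=(34*31+36)%997=93 h(73,73)=(73*31+73)%997=342 -> [93, 342]
  L2: h(93,342)=(93*31+342)%997=234 -> [234]
  root=234
After append 59 (leaves=[34, 36, 73, 59]):
  L0: [34, 36, 73, 59]
  L1: h(34,36)=(34*31+36)%997=93 h(73,59)=(73*31+59)%997=328 -> [93, 328]
  L2: h(93,328)=(93*31+328)%997=220 -> [220]
  root=220

Answer: 34 93 234 220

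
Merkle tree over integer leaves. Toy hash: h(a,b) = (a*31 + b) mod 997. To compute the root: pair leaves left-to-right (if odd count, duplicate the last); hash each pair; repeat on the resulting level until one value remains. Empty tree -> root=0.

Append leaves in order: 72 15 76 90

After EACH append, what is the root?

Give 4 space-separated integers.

After append 72 (leaves=[72]):
  L0: [72]
  root=72
After append 15 (leaves=[72, 15]):
  L0: [72, 15]
  L1: h(72,15)=(72*31+15)%997=253 -> [253]
  root=253
After append 76 (leaves=[72, 15, 76]):
  L0: [72, 15, 76]
  L1: h(72,15)=(72*31+15)%997=253 h(76,76)=(76*31+76)%997=438 -> [253, 438]
  L2: h(253,438)=(253*31+438)%997=305 -> [305]
  root=305
After append 90 (leaves=[72, 15, 76, 90]):
  L0: [72, 15, 76, 90]
  L1: h(72,15)=(72*31+15)%997=253 h(76,90)=(76*31+90)%997=452 -> [253, 452]
  L2: h(253,452)=(253*31+452)%997=319 -> [319]
  root=319

Answer: 72 253 305 319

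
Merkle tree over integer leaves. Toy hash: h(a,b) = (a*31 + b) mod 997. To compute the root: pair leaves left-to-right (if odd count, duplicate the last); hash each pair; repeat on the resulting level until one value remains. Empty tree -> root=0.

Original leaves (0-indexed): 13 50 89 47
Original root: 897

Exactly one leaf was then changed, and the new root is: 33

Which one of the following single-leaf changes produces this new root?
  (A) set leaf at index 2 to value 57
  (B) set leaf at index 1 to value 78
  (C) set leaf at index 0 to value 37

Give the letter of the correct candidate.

Original leaves: [13, 50, 89, 47]
Target new root: 33
Try each candidate change and compute the resulting root:
Candidate A: set leaf[2] = 57 -> leaves = [13, 50, 57, 47]
  L0: [13, 50, 57, 47]
  L1: h(13,50)=(13*31+50)%997=453 h(57,47)=(57*31+47)%997=817 -> [453, 817]
  L2: h(453,817)=(453*31+817)%997=902 -> [902]
  root = 902 != target 33
Candidate B: set leaf[1] = 78 -> leaves = [13, 78, 89, 47]
  L0: [13, 78, 89, 47]
  L1: h(13,78)=(13*31+78)%997=481 h(89,47)=(89*31+47)%997=812 -> [481, 812]
  L2: h(481,812)=(481*31+812)%997=768 -> [768]
  root = 768 != target 33
Candidate C: set leaf[0] = 37 -> leaves = [37, 50, 89, 47]
  L0: [37, 50, 89, 47]
  L1: h(37,50)=(37*31+50)%997=200 h(89,47)=(89*31+47)%997=812 -> [200, 812]
  L2: h(200,812)=(200*31+812)%997=33 -> [33]
  root = 33 == target 33  ** MATCH **
Candidate C produces the target root.

Answer: C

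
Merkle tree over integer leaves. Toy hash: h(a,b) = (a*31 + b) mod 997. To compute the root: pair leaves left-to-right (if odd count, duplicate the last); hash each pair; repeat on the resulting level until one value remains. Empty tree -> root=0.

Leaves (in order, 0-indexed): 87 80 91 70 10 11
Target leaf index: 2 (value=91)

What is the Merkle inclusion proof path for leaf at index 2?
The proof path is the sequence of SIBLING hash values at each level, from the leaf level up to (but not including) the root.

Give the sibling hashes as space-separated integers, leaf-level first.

L0 (leaves): [87, 80, 91, 70, 10, 11], target index=2
L1: h(87,80)=(87*31+80)%997=783 [pair 0] h(91,70)=(91*31+70)%997=897 [pair 1] h(10,11)=(10*31+11)%997=321 [pair 2] -> [783, 897, 321]
  Sibling for proof at L0: 70
L2: h(783,897)=(783*31+897)%997=245 [pair 0] h(321,321)=(321*31+321)%997=302 [pair 1] -> [245, 302]
  Sibling for proof at L1: 783
L3: h(245,302)=(245*31+302)%997=918 [pair 0] -> [918]
  Sibling for proof at L2: 302
Root: 918
Proof path (sibling hashes from leaf to root): [70, 783, 302]

Answer: 70 783 302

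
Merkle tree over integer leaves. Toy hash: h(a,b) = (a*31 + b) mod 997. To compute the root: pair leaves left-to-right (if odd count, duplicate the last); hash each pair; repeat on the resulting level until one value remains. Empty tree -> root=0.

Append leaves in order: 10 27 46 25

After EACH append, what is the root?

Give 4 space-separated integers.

After append 10 (leaves=[10]):
  L0: [10]
  root=10
After append 27 (leaves=[10, 27]):
  L0: [10, 27]
  L1: h(10,27)=(10*31+27)%997=337 -> [337]
  root=337
After append 46 (leaves=[10, 27, 46]):
  L0: [10, 27, 46]
  L1: h(10,27)=(10*31+27)%997=337 h(46,46)=(46*31+46)%997=475 -> [337, 475]
  L2: h(337,475)=(337*31+475)%997=952 -> [952]
  root=952
After append 25 (leaves=[10, 27, 46, 25]):
  L0: [10, 27, 46, 25]
  L1: h(10,27)=(10*31+27)%997=337 h(46,25)=(46*31+25)%997=454 -> [337, 454]
  L2: h(337,454)=(337*31+454)%997=931 -> [931]
  root=931

Answer: 10 337 952 931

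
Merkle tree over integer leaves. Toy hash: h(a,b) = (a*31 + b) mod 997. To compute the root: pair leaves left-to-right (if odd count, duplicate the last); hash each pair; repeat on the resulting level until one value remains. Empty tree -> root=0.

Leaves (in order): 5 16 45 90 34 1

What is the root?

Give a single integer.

Answer: 858

Derivation:
L0: [5, 16, 45, 90, 34, 1]
L1: h(5,16)=(5*31+16)%997=171 h(45,90)=(45*31+90)%997=488 h(34,1)=(34*31+1)%997=58 -> [171, 488, 58]
L2: h(171,488)=(171*31+488)%997=804 h(58,58)=(58*31+58)%997=859 -> [804, 859]
L3: h(804,859)=(804*31+859)%997=858 -> [858]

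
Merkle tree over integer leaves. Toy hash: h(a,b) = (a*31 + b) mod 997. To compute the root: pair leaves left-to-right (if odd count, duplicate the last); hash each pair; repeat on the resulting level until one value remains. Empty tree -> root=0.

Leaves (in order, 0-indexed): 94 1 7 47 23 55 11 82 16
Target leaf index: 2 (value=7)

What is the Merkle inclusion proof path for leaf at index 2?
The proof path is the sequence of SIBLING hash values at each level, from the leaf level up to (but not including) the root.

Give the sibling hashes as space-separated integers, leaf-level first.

Answer: 47 921 303 863

Derivation:
L0 (leaves): [94, 1, 7, 47, 23, 55, 11, 82, 16], target index=2
L1: h(94,1)=(94*31+1)%997=921 [pair 0] h(7,47)=(7*31+47)%997=264 [pair 1] h(23,55)=(23*31+55)%997=768 [pair 2] h(11,82)=(11*31+82)%997=423 [pair 3] h(16,16)=(16*31+16)%997=512 [pair 4] -> [921, 264, 768, 423, 512]
  Sibling for proof at L0: 47
L2: h(921,264)=(921*31+264)%997=899 [pair 0] h(768,423)=(768*31+423)%997=303 [pair 1] h(512,512)=(512*31+512)%997=432 [pair 2] -> [899, 303, 432]
  Sibling for proof at L1: 921
L3: h(899,303)=(899*31+303)%997=256 [pair 0] h(432,432)=(432*31+432)%997=863 [pair 1] -> [256, 863]
  Sibling for proof at L2: 303
L4: h(256,863)=(256*31+863)%997=823 [pair 0] -> [823]
  Sibling for proof at L3: 863
Root: 823
Proof path (sibling hashes from leaf to root): [47, 921, 303, 863]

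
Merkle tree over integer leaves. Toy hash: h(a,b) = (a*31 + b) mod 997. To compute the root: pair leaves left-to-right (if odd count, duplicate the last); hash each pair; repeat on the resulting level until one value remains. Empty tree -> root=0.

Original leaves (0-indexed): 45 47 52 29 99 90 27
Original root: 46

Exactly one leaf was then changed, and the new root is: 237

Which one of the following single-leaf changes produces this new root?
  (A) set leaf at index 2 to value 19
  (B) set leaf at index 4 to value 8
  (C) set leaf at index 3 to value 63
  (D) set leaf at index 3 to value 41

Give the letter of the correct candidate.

Answer: A

Derivation:
Original leaves: [45, 47, 52, 29, 99, 90, 27]
Target new root: 237
Try each candidate change and compute the resulting root:
Candidate A: set leaf[2] = 19 -> leaves = [45, 47, 19, 29, 99, 90, 27]
  L0: [45, 47, 19, 29, 99, 90, 27]
  L1: h(45,47)=(45*31+47)%997=445 h(19,29)=(19*31+29)%997=618 h(99,90)=(99*31+90)%997=168 h(27,27)=(27*31+27)%997=864 -> [445, 618, 168, 864]
  L2: h(445,618)=(445*31+618)%997=455 h(168,864)=(168*31+864)%997=90 -> [455, 90]
  L3: h(455,90)=(455*31+90)%997=237 -> [237]
  root = 237 == target 237  ** MATCH **
Candidate B: set leaf[4] = 8 -> leaves = [45, 47, 52, 29, 8, 90, 27]
  L0: [45, 47, 52, 29, 8, 90, 27]
  L1: h(45,47)=(45*31+47)%997=445 h(52,29)=(52*31+29)%997=644 h(8,90)=(8*31+90)%997=338 h(27,27)=(27*31+27)%997=864 -> [445, 644, 338, 864]
  L2: h(445,644)=(445*31+644)%997=481 h(338,864)=(338*31+864)%997=375 -> [481, 375]
  L3: h(481,375)=(481*31+375)%997=331 -> [331]
  root = 331 != target 237
Candidate C: set leaf[3] = 63 -> leaves = [45, 47, 52, 63, 99, 90, 27]
  L0: [45, 47, 52, 63, 99, 90, 27]
  L1: h(45,47)=(45*31+47)%997=445 h(52,63)=(52*31+63)%997=678 h(99,90)=(99*31+90)%997=168 h(27,27)=(27*31+27)%997=864 -> [445, 678, 168, 864]
  L2: h(445,678)=(445*31+678)%997=515 h(168,864)=(168*31+864)%997=90 -> [515, 90]
  L3: h(515,90)=(515*31+90)%997=103 -> [103]
  root = 103 != target 237
Candidate D: set leaf[3] = 41 -> leaves = [45, 47, 52, 41, 99, 90, 27]
  L0: [45, 47, 52, 41, 99, 90, 27]
  L1: h(45,47)=(45*31+47)%997=445 h(52,41)=(52*31+41)%997=656 h(99,90)=(99*31+90)%997=168 h(27,27)=(27*31+27)%997=864 -> [445, 656, 168, 864]
  L2: h(445,656)=(445*31+656)%997=493 h(168,864)=(168*31+864)%997=90 -> [493, 90]
  L3: h(493,90)=(493*31+90)%997=418 -> [418]
  root = 418 != target 237
Candidate A produces the target root.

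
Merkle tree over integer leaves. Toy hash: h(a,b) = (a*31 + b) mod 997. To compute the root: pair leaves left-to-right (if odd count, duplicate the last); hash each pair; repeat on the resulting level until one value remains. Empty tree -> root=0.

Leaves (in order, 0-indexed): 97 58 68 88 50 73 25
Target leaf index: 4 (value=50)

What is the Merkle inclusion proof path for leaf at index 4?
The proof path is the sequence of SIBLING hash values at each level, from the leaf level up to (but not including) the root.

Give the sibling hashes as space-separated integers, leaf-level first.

Answer: 73 800 502

Derivation:
L0 (leaves): [97, 58, 68, 88, 50, 73, 25], target index=4
L1: h(97,58)=(97*31+58)%997=74 [pair 0] h(68,88)=(68*31+88)%997=202 [pair 1] h(50,73)=(50*31+73)%997=626 [pair 2] h(25,25)=(25*31+25)%997=800 [pair 3] -> [74, 202, 626, 800]
  Sibling for proof at L0: 73
L2: h(74,202)=(74*31+202)%997=502 [pair 0] h(626,800)=(626*31+800)%997=266 [pair 1] -> [502, 266]
  Sibling for proof at L1: 800
L3: h(502,266)=(502*31+266)%997=873 [pair 0] -> [873]
  Sibling for proof at L2: 502
Root: 873
Proof path (sibling hashes from leaf to root): [73, 800, 502]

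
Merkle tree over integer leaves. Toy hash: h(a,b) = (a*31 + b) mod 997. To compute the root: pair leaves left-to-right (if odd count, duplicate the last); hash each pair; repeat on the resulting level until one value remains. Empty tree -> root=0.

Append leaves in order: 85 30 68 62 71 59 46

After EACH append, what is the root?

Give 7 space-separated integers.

After append 85 (leaves=[85]):
  L0: [85]
  root=85
After append 30 (leaves=[85, 30]):
  L0: [85, 30]
  L1: h(85,30)=(85*31+30)%997=671 -> [671]
  root=671
After append 68 (leaves=[85, 30, 68]):
  L0: [85, 30, 68]
  L1: h(85,30)=(85*31+30)%997=671 h(68,68)=(68*31+68)%997=182 -> [671, 182]
  L2: h(671,182)=(671*31+182)%997=46 -> [46]
  root=46
After append 62 (leaves=[85, 30, 68, 62]):
  L0: [85, 30, 68, 62]
  L1: h(85,30)=(85*31+30)%997=671 h(68,62)=(68*31+62)%997=176 -> [671, 176]
  L2: h(671,176)=(671*31+176)%997=40 -> [40]
  root=40
After append 71 (leaves=[85, 30, 68, 62, 71]):
  L0: [85, 30, 68, 62, 71]
  L1: h(85,30)=(85*31+30)%997=671 h(68,62)=(68*31+62)%997=176 h(71,71)=(71*31+71)%997=278 -> [671, 176, 278]
  L2: h(671,176)=(671*31+176)%997=40 h(278,278)=(278*31+278)%997=920 -> [40, 920]
  L3: h(40,920)=(40*31+920)%997=166 -> [166]
  root=166
After append 59 (leaves=[85, 30, 68, 62, 71, 59]):
  L0: [85, 30, 68, 62, 71, 59]
  L1: h(85,30)=(85*31+30)%997=671 h(68,62)=(68*31+62)%997=176 h(71,59)=(71*31+59)%997=266 -> [671, 176, 266]
  L2: h(671,176)=(671*31+176)%997=40 h(266,266)=(266*31+266)%997=536 -> [40, 536]
  L3: h(40,536)=(40*31+536)%997=779 -> [779]
  root=779
After append 46 (leaves=[85, 30, 68, 62, 71, 59, 46]):
  L0: [85, 30, 68, 62, 71, 59, 46]
  L1: h(85,30)=(85*31+30)%997=671 h(68,62)=(68*31+62)%997=176 h(71,59)=(71*31+59)%997=266 h(46,46)=(46*31+46)%997=475 -> [671, 176, 266, 475]
  L2: h(671,176)=(671*31+176)%997=40 h(266,475)=(266*31+475)%997=745 -> [40, 745]
  L3: h(40,745)=(40*31+745)%997=988 -> [988]
  root=988

Answer: 85 671 46 40 166 779 988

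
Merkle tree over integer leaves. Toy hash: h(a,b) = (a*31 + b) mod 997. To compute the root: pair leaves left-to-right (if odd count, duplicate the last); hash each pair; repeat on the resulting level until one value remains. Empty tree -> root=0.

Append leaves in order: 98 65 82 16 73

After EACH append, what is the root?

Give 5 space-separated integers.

After append 98 (leaves=[98]):
  L0: [98]
  root=98
After append 65 (leaves=[98, 65]):
  L0: [98, 65]
  L1: h(98,65)=(98*31+65)%997=112 -> [112]
  root=112
After append 82 (leaves=[98, 65, 82]):
  L0: [98, 65, 82]
  L1: h(98,65)=(98*31+65)%997=112 h(82,82)=(82*31+82)%997=630 -> [112, 630]
  L2: h(112,630)=(112*31+630)%997=114 -> [114]
  root=114
After append 16 (leaves=[98, 65, 82, 16]):
  L0: [98, 65, 82, 16]
  L1: h(98,65)=(98*31+65)%997=112 h(82,16)=(82*31+16)%997=564 -> [112, 564]
  L2: h(112,564)=(112*31+564)%997=48 -> [48]
  root=48
After append 73 (leaves=[98, 65, 82, 16, 73]):
  L0: [98, 65, 82, 16, 73]
  L1: h(98,65)=(98*31+65)%997=112 h(82,16)=(82*31+16)%997=564 h(73,73)=(73*31+73)%997=342 -> [112, 564, 342]
  L2: h(112,564)=(112*31+564)%997=48 h(342,342)=(342*31+342)%997=974 -> [48, 974]
  L3: h(48,974)=(48*31+974)%997=468 -> [468]
  root=468

Answer: 98 112 114 48 468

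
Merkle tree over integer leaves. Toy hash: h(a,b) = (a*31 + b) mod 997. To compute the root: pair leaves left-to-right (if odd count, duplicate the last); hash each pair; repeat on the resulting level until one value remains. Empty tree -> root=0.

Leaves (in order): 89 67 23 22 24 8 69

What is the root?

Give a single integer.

L0: [89, 67, 23, 22, 24, 8, 69]
L1: h(89,67)=(89*31+67)%997=832 h(23,22)=(23*31+22)%997=735 h(24,8)=(24*31+8)%997=752 h(69,69)=(69*31+69)%997=214 -> [832, 735, 752, 214]
L2: h(832,735)=(832*31+735)%997=605 h(752,214)=(752*31+214)%997=595 -> [605, 595]
L3: h(605,595)=(605*31+595)%997=407 -> [407]

Answer: 407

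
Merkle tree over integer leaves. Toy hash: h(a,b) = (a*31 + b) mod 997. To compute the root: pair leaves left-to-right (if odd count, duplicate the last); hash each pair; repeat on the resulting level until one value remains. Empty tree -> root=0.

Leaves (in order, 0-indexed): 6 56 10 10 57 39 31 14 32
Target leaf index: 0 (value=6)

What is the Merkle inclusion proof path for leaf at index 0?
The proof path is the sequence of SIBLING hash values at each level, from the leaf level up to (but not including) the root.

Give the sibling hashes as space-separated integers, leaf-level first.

Answer: 56 320 132 729

Derivation:
L0 (leaves): [6, 56, 10, 10, 57, 39, 31, 14, 32], target index=0
L1: h(6,56)=(6*31+56)%997=242 [pair 0] h(10,10)=(10*31+10)%997=320 [pair 1] h(57,39)=(57*31+39)%997=809 [pair 2] h(31,14)=(31*31+14)%997=975 [pair 3] h(32,32)=(32*31+32)%997=27 [pair 4] -> [242, 320, 809, 975, 27]
  Sibling for proof at L0: 56
L2: h(242,320)=(242*31+320)%997=843 [pair 0] h(809,975)=(809*31+975)%997=132 [pair 1] h(27,27)=(27*31+27)%997=864 [pair 2] -> [843, 132, 864]
  Sibling for proof at L1: 320
L3: h(843,132)=(843*31+132)%997=343 [pair 0] h(864,864)=(864*31+864)%997=729 [pair 1] -> [343, 729]
  Sibling for proof at L2: 132
L4: h(343,729)=(343*31+729)%997=395 [pair 0] -> [395]
  Sibling for proof at L3: 729
Root: 395
Proof path (sibling hashes from leaf to root): [56, 320, 132, 729]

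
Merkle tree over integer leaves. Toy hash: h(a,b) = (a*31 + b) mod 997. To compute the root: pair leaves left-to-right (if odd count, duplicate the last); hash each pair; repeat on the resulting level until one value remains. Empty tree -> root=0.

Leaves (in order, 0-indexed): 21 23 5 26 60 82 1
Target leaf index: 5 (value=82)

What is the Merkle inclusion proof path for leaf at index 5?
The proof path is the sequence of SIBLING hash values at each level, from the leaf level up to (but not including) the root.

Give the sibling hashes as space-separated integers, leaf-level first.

Answer: 60 32 138

Derivation:
L0 (leaves): [21, 23, 5, 26, 60, 82, 1], target index=5
L1: h(21,23)=(21*31+23)%997=674 [pair 0] h(5,26)=(5*31+26)%997=181 [pair 1] h(60,82)=(60*31+82)%997=945 [pair 2] h(1,1)=(1*31+1)%997=32 [pair 3] -> [674, 181, 945, 32]
  Sibling for proof at L0: 60
L2: h(674,181)=(674*31+181)%997=138 [pair 0] h(945,32)=(945*31+32)%997=414 [pair 1] -> [138, 414]
  Sibling for proof at L1: 32
L3: h(138,414)=(138*31+414)%997=704 [pair 0] -> [704]
  Sibling for proof at L2: 138
Root: 704
Proof path (sibling hashes from leaf to root): [60, 32, 138]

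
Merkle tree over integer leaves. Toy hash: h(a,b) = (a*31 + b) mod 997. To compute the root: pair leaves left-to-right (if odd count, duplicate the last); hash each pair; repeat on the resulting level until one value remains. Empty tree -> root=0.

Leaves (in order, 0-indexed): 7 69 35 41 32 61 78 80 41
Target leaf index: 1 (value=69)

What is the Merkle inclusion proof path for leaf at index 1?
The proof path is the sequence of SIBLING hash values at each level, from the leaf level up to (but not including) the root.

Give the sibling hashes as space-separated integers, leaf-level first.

Answer: 7 129 246 529

Derivation:
L0 (leaves): [7, 69, 35, 41, 32, 61, 78, 80, 41], target index=1
L1: h(7,69)=(7*31+69)%997=286 [pair 0] h(35,41)=(35*31+41)%997=129 [pair 1] h(32,61)=(32*31+61)%997=56 [pair 2] h(78,80)=(78*31+80)%997=504 [pair 3] h(41,41)=(41*31+41)%997=315 [pair 4] -> [286, 129, 56, 504, 315]
  Sibling for proof at L0: 7
L2: h(286,129)=(286*31+129)%997=22 [pair 0] h(56,504)=(56*31+504)%997=246 [pair 1] h(315,315)=(315*31+315)%997=110 [pair 2] -> [22, 246, 110]
  Sibling for proof at L1: 129
L3: h(22,246)=(22*31+246)%997=928 [pair 0] h(110,110)=(110*31+110)%997=529 [pair 1] -> [928, 529]
  Sibling for proof at L2: 246
L4: h(928,529)=(928*31+529)%997=384 [pair 0] -> [384]
  Sibling for proof at L3: 529
Root: 384
Proof path (sibling hashes from leaf to root): [7, 129, 246, 529]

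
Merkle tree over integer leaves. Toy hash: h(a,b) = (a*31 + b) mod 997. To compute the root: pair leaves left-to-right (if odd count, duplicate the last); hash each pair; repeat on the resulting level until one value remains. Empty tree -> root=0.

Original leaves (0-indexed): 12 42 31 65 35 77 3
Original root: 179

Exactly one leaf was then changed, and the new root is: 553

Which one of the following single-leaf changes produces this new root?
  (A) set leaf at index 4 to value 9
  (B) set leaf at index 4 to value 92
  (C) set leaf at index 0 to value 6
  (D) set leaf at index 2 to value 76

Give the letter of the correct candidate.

Answer: D

Derivation:
Original leaves: [12, 42, 31, 65, 35, 77, 3]
Target new root: 553
Try each candidate change and compute the resulting root:
Candidate A: set leaf[4] = 9 -> leaves = [12, 42, 31, 65, 9, 77, 3]
  L0: [12, 42, 31, 65, 9, 77, 3]
  L1: h(12,42)=(12*31+42)%997=414 h(31,65)=(31*31+65)%997=29 h(9,77)=(9*31+77)%997=356 h(3,3)=(3*31+3)%997=96 -> [414, 29, 356, 96]
  L2: h(414,29)=(414*31+29)%997=899 h(356,96)=(356*31+96)%997=165 -> [899, 165]
  L3: h(899,165)=(899*31+165)%997=118 -> [118]
  root = 118 != target 553
Candidate B: set leaf[4] = 92 -> leaves = [12, 42, 31, 65, 92, 77, 3]
  L0: [12, 42, 31, 65, 92, 77, 3]
  L1: h(12,42)=(12*31+42)%997=414 h(31,65)=(31*31+65)%997=29 h(92,77)=(92*31+77)%997=935 h(3,3)=(3*31+3)%997=96 -> [414, 29, 935, 96]
  L2: h(414,29)=(414*31+29)%997=899 h(935,96)=(935*31+96)%997=168 -> [899, 168]
  L3: h(899,168)=(899*31+168)%997=121 -> [121]
  root = 121 != target 553
Candidate C: set leaf[0] = 6 -> leaves = [6, 42, 31, 65, 35, 77, 3]
  L0: [6, 42, 31, 65, 35, 77, 3]
  L1: h(6,42)=(6*31+42)%997=228 h(31,65)=(31*31+65)%997=29 h(35,77)=(35*31+77)%997=165 h(3,3)=(3*31+3)%997=96 -> [228, 29, 165, 96]
  L2: h(228,29)=(228*31+29)%997=118 h(165,96)=(165*31+96)%997=226 -> [118, 226]
  L3: h(118,226)=(118*31+226)%997=893 -> [893]
  root = 893 != target 553
Candidate D: set leaf[2] = 76 -> leaves = [12, 42, 76, 65, 35, 77, 3]
  L0: [12, 42, 76, 65, 35, 77, 3]
  L1: h(12,42)=(12*31+42)%997=414 h(76,65)=(76*31+65)%997=427 h(35,77)=(35*31+77)%997=165 h(3,3)=(3*31+3)%997=96 -> [414, 427, 165, 96]
  L2: h(414,427)=(414*31+427)%997=300 h(165,96)=(165*31+96)%997=226 -> [300, 226]
  L3: h(300,226)=(300*31+226)%997=553 -> [553]
  root = 553 == target 553  ** MATCH **
Candidate D produces the target root.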